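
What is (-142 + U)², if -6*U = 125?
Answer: 954529/36 ≈ 26515.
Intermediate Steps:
U = -125/6 (U = -⅙*125 = -125/6 ≈ -20.833)
(-142 + U)² = (-142 - 125/6)² = (-977/6)² = 954529/36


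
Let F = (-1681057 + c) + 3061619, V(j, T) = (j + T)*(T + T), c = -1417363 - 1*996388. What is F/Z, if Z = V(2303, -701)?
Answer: 1033189/2246004 ≈ 0.46001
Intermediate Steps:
c = -2413751 (c = -1417363 - 996388 = -2413751)
V(j, T) = 2*T*(T + j) (V(j, T) = (T + j)*(2*T) = 2*T*(T + j))
Z = -2246004 (Z = 2*(-701)*(-701 + 2303) = 2*(-701)*1602 = -2246004)
F = -1033189 (F = (-1681057 - 2413751) + 3061619 = -4094808 + 3061619 = -1033189)
F/Z = -1033189/(-2246004) = -1033189*(-1/2246004) = 1033189/2246004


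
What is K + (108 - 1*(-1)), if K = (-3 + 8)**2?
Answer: 134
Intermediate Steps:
K = 25 (K = 5**2 = 25)
K + (108 - 1*(-1)) = 25 + (108 - 1*(-1)) = 25 + (108 + 1) = 25 + 109 = 134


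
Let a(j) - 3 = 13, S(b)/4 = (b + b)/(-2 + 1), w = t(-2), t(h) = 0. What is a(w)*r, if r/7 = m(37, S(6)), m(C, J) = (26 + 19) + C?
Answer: 9184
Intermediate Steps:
w = 0
S(b) = -8*b (S(b) = 4*((b + b)/(-2 + 1)) = 4*((2*b)/(-1)) = 4*((2*b)*(-1)) = 4*(-2*b) = -8*b)
a(j) = 16 (a(j) = 3 + 13 = 16)
m(C, J) = 45 + C
r = 574 (r = 7*(45 + 37) = 7*82 = 574)
a(w)*r = 16*574 = 9184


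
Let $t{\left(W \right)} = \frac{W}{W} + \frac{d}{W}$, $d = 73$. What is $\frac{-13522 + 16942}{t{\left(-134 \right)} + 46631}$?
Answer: $\frac{91656}{1249723} \approx 0.073341$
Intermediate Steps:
$t{\left(W \right)} = 1 + \frac{73}{W}$ ($t{\left(W \right)} = \frac{W}{W} + \frac{73}{W} = 1 + \frac{73}{W}$)
$\frac{-13522 + 16942}{t{\left(-134 \right)} + 46631} = \frac{-13522 + 16942}{\frac{73 - 134}{-134} + 46631} = \frac{3420}{\left(- \frac{1}{134}\right) \left(-61\right) + 46631} = \frac{3420}{\frac{61}{134} + 46631} = \frac{3420}{\frac{6248615}{134}} = 3420 \cdot \frac{134}{6248615} = \frac{91656}{1249723}$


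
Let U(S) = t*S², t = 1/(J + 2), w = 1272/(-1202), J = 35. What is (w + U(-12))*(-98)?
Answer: -6175176/22237 ≈ -277.70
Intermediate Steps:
w = -636/601 (w = 1272*(-1/1202) = -636/601 ≈ -1.0582)
t = 1/37 (t = 1/(35 + 2) = 1/37 ≈ 0.027027)
U(S) = S²/37
(w + U(-12))*(-98) = (-636/601 + (1/37)*(-12)²)*(-98) = (-636/601 + (1/37)*144)*(-98) = (-636/601 + 144/37)*(-98) = (63012/22237)*(-98) = -6175176/22237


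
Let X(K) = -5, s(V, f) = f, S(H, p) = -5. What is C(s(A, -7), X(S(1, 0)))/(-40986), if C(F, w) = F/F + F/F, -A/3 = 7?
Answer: -1/20493 ≈ -4.8797e-5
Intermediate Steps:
A = -21 (A = -3*7 = -21)
C(F, w) = 2 (C(F, w) = 1 + 1 = 2)
C(s(A, -7), X(S(1, 0)))/(-40986) = 2/(-40986) = 2*(-1/40986) = -1/20493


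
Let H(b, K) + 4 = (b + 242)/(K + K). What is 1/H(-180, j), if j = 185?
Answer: -185/709 ≈ -0.26093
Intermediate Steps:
H(b, K) = -4 + (242 + b)/(2*K) (H(b, K) = -4 + (b + 242)/(K + K) = -4 + (242 + b)/((2*K)) = -4 + (242 + b)*(1/(2*K)) = -4 + (242 + b)/(2*K))
1/H(-180, j) = 1/((½)*(242 - 180 - 8*185)/185) = 1/((½)*(1/185)*(242 - 180 - 1480)) = 1/((½)*(1/185)*(-1418)) = 1/(-709/185) = -185/709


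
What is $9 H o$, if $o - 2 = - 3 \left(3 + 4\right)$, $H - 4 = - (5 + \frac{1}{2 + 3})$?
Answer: $\frac{1026}{5} \approx 205.2$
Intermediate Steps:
$H = - \frac{6}{5}$ ($H = 4 - \left(5 + \frac{1}{2 + 3}\right) = 4 - \left(5 + \frac{1}{5}\right) = 4 - \frac{26}{5} = - \frac{6}{5} \approx -1.2$)
$o = -19$ ($o = 2 - 3 \left(3 + 4\right) = 2 - 3 \cdot 7 = 2 - 21 = -19$)
$9 H o = 9 \left(- \frac{6}{5}\right) \left(-19\right) = \left(- \frac{54}{5}\right) \left(-19\right) = \frac{1026}{5}$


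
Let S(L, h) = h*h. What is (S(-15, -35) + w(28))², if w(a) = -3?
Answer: 1493284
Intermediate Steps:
S(L, h) = h²
(S(-15, -35) + w(28))² = ((-35)² - 3)² = (1225 - 3)² = 1222² = 1493284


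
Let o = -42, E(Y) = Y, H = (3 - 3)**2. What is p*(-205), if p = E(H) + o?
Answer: 8610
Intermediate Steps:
H = 0 (H = 0**2 = 0)
p = -42 (p = 0 - 42 = -42)
p*(-205) = -42*(-205) = 8610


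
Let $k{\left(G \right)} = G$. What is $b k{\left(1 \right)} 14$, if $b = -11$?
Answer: $-154$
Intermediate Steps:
$b k{\left(1 \right)} 14 = \left(-11\right) 1 \cdot 14 = \left(-11\right) 14 = -154$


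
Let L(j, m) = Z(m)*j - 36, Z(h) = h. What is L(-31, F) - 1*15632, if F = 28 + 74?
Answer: -18830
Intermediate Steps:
F = 102
L(j, m) = -36 + j*m (L(j, m) = m*j - 36 = j*m - 36 = -36 + j*m)
L(-31, F) - 1*15632 = (-36 - 31*102) - 1*15632 = (-36 - 3162) - 15632 = -3198 - 15632 = -18830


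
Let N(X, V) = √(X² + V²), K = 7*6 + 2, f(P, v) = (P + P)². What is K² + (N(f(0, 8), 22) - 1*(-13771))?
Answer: 15729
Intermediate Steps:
f(P, v) = 4*P² (f(P, v) = (2*P)² = 4*P²)
K = 44 (K = 42 + 2 = 44)
N(X, V) = √(V² + X²)
K² + (N(f(0, 8), 22) - 1*(-13771)) = 44² + (√(22² + (4*0²)²) - 1*(-13771)) = 1936 + (√(484 + (4*0)²) + 13771) = 1936 + (√(484 + 0²) + 13771) = 1936 + (√(484 + 0) + 13771) = 1936 + (√484 + 13771) = 1936 + (22 + 13771) = 1936 + 13793 = 15729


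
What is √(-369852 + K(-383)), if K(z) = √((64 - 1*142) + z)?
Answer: √(-369852 + I*√461) ≈ 0.018 + 608.15*I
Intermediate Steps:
K(z) = √(-78 + z) (K(z) = √((64 - 142) + z) = √(-78 + z))
√(-369852 + K(-383)) = √(-369852 + √(-78 - 383)) = √(-369852 + √(-461)) = √(-369852 + I*√461)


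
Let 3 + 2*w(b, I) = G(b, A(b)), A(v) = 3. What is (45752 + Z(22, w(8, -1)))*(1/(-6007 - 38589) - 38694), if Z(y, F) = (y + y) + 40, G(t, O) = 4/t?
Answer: -19773623184875/11149 ≈ -1.7736e+9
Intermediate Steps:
w(b, I) = -3/2 + 2/b (w(b, I) = -3/2 + (4/b)/2 = -3/2 + 2/b)
Z(y, F) = 40 + 2*y (Z(y, F) = 2*y + 40 = 40 + 2*y)
(45752 + Z(22, w(8, -1)))*(1/(-6007 - 38589) - 38694) = (45752 + (40 + 2*22))*(1/(-6007 - 38589) - 38694) = (45752 + (40 + 44))*(1/(-44596) - 38694) = (45752 + 84)*(-1/44596 - 38694) = 45836*(-1725597625/44596) = -19773623184875/11149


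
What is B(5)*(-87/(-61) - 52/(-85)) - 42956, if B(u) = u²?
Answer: -44492537/1037 ≈ -42905.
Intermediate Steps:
B(5)*(-87/(-61) - 52/(-85)) - 42956 = 5²*(-87/(-61) - 52/(-85)) - 42956 = 25*(-87*(-1/61) - 52*(-1/85)) - 42956 = 25*(87/61 + 52/85) - 42956 = 25*(10567/5185) - 42956 = 52835/1037 - 42956 = -44492537/1037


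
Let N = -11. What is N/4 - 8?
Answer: -43/4 ≈ -10.750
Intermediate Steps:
N/4 - 8 = -11/4 - 8 = -43/4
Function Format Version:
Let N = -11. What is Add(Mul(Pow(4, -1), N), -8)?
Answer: Rational(-43, 4) ≈ -10.750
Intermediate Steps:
Add(Mul(Pow(4, -1), N), -8) = Add(Mul(Pow(4, -1), -11), -8) = Add(Mul(Rational(1, 4), -11), -8) = Add(Rational(-11, 4), -8) = Rational(-43, 4)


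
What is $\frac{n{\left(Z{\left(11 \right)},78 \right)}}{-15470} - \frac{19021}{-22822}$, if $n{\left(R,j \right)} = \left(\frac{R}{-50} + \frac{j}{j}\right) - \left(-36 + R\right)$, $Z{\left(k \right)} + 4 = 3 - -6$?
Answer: $\frac{1467634241}{1765281700} \approx 0.83139$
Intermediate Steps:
$Z{\left(k \right)} = 5$ ($Z{\left(k \right)} = -4 + \left(3 - -6\right) = -4 + \left(3 + 6\right) = -4 + 9 = 5$)
$n{\left(R,j \right)} = 37 - \frac{51 R}{50}$ ($n{\left(R,j \right)} = \left(R \left(- \frac{1}{50}\right) + 1\right) - \left(-36 + R\right) = \left(- \frac{R}{50} + 1\right) - \left(-36 + R\right) = \left(1 - \frac{R}{50}\right) - \left(-36 + R\right) = 37 - \frac{51 R}{50}$)
$\frac{n{\left(Z{\left(11 \right)},78 \right)}}{-15470} - \frac{19021}{-22822} = \frac{37 - \frac{51}{10}}{-15470} - \frac{19021}{-22822} = \left(37 - \frac{51}{10}\right) \left(- \frac{1}{15470}\right) - - \frac{19021}{22822} = \frac{319}{10} \left(- \frac{1}{15470}\right) + \frac{19021}{22822} = - \frac{319}{154700} + \frac{19021}{22822} = \frac{1467634241}{1765281700}$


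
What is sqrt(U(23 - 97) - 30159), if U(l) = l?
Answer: 7*I*sqrt(617) ≈ 173.88*I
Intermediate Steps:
sqrt(U(23 - 97) - 30159) = sqrt((23 - 97) - 30159) = sqrt(-74 - 30159) = sqrt(-30233) = 7*I*sqrt(617)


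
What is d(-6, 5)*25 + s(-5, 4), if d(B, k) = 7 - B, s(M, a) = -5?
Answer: 320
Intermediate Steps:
d(-6, 5)*25 + s(-5, 4) = (7 - 1*(-6))*25 - 5 = (7 + 6)*25 - 5 = 13*25 - 5 = 325 - 5 = 320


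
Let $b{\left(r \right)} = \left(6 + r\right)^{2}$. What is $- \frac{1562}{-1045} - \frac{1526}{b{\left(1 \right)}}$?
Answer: $- \frac{19716}{665} \approx -29.648$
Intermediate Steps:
$- \frac{1562}{-1045} - \frac{1526}{b{\left(1 \right)}} = - \frac{1562}{-1045} - \frac{1526}{\left(6 + 1\right)^{2}} = \left(-1562\right) \left(- \frac{1}{1045}\right) - \frac{1526}{7^{2}} = \frac{142}{95} - \frac{1526}{49} = \frac{142}{95} - \frac{218}{7} = - \frac{19716}{665}$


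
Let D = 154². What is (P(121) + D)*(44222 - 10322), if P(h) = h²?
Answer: 1300302300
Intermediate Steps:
D = 23716
(P(121) + D)*(44222 - 10322) = (121² + 23716)*(44222 - 10322) = (14641 + 23716)*33900 = 38357*33900 = 1300302300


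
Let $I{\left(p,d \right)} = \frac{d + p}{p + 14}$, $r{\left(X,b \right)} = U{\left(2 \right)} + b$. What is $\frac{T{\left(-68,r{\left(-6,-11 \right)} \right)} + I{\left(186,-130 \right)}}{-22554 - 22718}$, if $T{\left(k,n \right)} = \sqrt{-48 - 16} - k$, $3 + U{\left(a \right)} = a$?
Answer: $- \frac{1707}{1131800} - \frac{i}{5659} \approx -0.0015082 - 0.00017671 i$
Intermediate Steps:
$U{\left(a \right)} = -3 + a$
$r{\left(X,b \right)} = -1 + b$ ($r{\left(X,b \right)} = \left(-3 + 2\right) + b = -1 + b$)
$T{\left(k,n \right)} = - k + 8 i$ ($T{\left(k,n \right)} = \sqrt{-64} - k = 8 i - k = - k + 8 i$)
$I{\left(p,d \right)} = \frac{d + p}{14 + p}$
$\frac{T{\left(-68,r{\left(-6,-11 \right)} \right)} + I{\left(186,-130 \right)}}{-22554 - 22718} = \frac{\left(\left(-1\right) \left(-68\right) + 8 i\right) + \frac{-130 + 186}{14 + 186}}{-22554 - 22718} = \frac{\left(68 + 8 i\right) + \frac{1}{200} \cdot 56}{-45272} = \left(\left(68 + 8 i\right) + \frac{1}{200} \cdot 56\right) \left(- \frac{1}{45272}\right) = \left(\left(68 + 8 i\right) + \frac{7}{25}\right) \left(- \frac{1}{45272}\right) = \left(\frac{1707}{25} + 8 i\right) \left(- \frac{1}{45272}\right) = - \frac{1707}{1131800} - \frac{i}{5659}$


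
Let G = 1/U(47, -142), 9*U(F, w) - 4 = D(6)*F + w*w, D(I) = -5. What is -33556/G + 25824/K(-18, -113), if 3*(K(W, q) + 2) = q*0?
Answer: -668987956/9 ≈ -7.4332e+7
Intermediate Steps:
K(W, q) = -2 (K(W, q) = -2 + (q*0)/3 = -2 + (⅓)*0 = -2 + 0 = -2)
U(F, w) = 4/9 - 5*F/9 + w²/9 (U(F, w) = 4/9 + (-5*F + w*w)/9 = 4/9 + (-5*F + w²)/9 = 4/9 + (w² - 5*F)/9 = 4/9 + (-5*F/9 + w²/9) = 4/9 - 5*F/9 + w²/9)
G = 9/19933 (G = 1/(4/9 - 5/9*47 + (⅑)*(-142)²) = 1/(4/9 - 235/9 + (⅑)*20164) = 1/(4/9 - 235/9 + 20164/9) = 1/(19933/9) = 9/19933 ≈ 0.00045151)
-33556/G + 25824/K(-18, -113) = -33556/9/19933 + 25824/(-2) = -33556*19933/9 + 25824*(-½) = -668871748/9 - 12912 = -668987956/9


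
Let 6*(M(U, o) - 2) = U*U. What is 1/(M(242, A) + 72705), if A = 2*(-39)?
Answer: 3/247403 ≈ 1.2126e-5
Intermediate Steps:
A = -78
M(U, o) = 2 + U²/6 (M(U, o) = 2 + (U*U)/6 = 2 + U²/6)
1/(M(242, A) + 72705) = 1/((2 + (⅙)*242²) + 72705) = 1/((2 + (⅙)*58564) + 72705) = 1/((2 + 29282/3) + 72705) = 1/(29288/3 + 72705) = 1/(247403/3) = 3/247403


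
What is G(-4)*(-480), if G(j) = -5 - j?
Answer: 480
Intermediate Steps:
G(-4)*(-480) = (-5 - 1*(-4))*(-480) = (-5 + 4)*(-480) = -1*(-480) = 480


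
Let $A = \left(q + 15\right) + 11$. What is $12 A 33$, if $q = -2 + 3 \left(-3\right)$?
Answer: $5940$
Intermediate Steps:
$q = -11$ ($q = -2 - 9 = -11$)
$A = 15$ ($A = \left(-11 + 15\right) + 11 = 4 + 11 = 15$)
$12 A 33 = 12 \cdot 15 \cdot 33 = 180 \cdot 33 = 5940$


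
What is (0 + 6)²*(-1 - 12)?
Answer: -468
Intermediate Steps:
(0 + 6)²*(-1 - 12) = 6²*(-13) = 36*(-13) = -468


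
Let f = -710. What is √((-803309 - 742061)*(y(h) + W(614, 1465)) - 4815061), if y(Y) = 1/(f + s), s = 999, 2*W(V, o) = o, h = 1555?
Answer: 2*I*√82134084181/17 ≈ 33717.0*I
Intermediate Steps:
W(V, o) = o/2
y(Y) = 1/289 (y(Y) = 1/(-710 + 999) = 1/289)
√((-803309 - 742061)*(y(h) + W(614, 1465)) - 4815061) = √((-803309 - 742061)*(1/289 + (½)*1465) - 4815061) = √(-1545370*(1/289 + 1465/2) - 4815061) = √(-1545370*423387/578 - 4815061) = √(-327144784095/289 - 4815061) = √(-328536336724/289) = 2*I*√82134084181/17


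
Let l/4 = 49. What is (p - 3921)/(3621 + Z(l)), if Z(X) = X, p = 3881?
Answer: -40/3817 ≈ -0.010479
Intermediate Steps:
l = 196 (l = 4*49 = 196)
(p - 3921)/(3621 + Z(l)) = (3881 - 3921)/(3621 + 196) = -40/3817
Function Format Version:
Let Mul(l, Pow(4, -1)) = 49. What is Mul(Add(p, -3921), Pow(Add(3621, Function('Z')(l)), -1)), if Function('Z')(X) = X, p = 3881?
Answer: Rational(-40, 3817) ≈ -0.010479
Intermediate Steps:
l = 196 (l = Mul(4, 49) = 196)
Mul(Add(p, -3921), Pow(Add(3621, Function('Z')(l)), -1)) = Mul(Add(3881, -3921), Pow(Add(3621, 196), -1)) = Mul(-40, Pow(3817, -1)) = Mul(-40, Rational(1, 3817)) = Rational(-40, 3817)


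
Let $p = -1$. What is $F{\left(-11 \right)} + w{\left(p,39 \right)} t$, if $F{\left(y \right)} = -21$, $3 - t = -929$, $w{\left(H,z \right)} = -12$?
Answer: $-11205$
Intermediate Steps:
$t = 932$ ($t = 3 - -929 = 3 + 929 = 932$)
$F{\left(-11 \right)} + w{\left(p,39 \right)} t = -21 - 11184 = -11205$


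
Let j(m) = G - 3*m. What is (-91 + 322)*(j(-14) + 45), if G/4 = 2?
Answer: 21945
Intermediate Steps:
G = 8 (G = 4*2 = 8)
j(m) = 8 - 3*m
(-91 + 322)*(j(-14) + 45) = (-91 + 322)*((8 - 3*(-14)) + 45) = 231*((8 + 42) + 45) = 231*(50 + 45) = 231*95 = 21945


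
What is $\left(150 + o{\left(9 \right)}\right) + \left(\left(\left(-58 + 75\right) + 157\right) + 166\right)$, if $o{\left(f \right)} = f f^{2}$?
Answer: $1219$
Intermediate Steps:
$o{\left(f \right)} = f^{3}$
$\left(150 + o{\left(9 \right)}\right) + \left(\left(\left(-58 + 75\right) + 157\right) + 166\right) = \left(150 + 9^{3}\right) + \left(\left(\left(-58 + 75\right) + 157\right) + 166\right) = \left(150 + 729\right) + \left(\left(17 + 157\right) + 166\right) = 879 + \left(174 + 166\right) = 879 + 340 = 1219$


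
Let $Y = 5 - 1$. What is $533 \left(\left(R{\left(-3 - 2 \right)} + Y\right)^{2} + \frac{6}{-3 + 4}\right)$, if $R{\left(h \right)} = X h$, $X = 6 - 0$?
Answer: $363506$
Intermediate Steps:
$Y = 4$ ($Y = 5 - 1 = 4$)
$X = 6$ ($X = 6 + 0 = 6$)
$R{\left(h \right)} = 6 h$
$533 \left(\left(R{\left(-3 - 2 \right)} + Y\right)^{2} + \frac{6}{-3 + 4}\right) = 533 \left(\left(6 \left(-3 - 2\right) + 4\right)^{2} + \frac{6}{-3 + 4}\right) = 533 \left(\left(6 \left(-5\right) + 4\right)^{2} + \frac{6}{1}\right) = 533 \left(\left(-30 + 4\right)^{2} + 6 \cdot 1\right) = 533 \left(\left(-26\right)^{2} + 6\right) = 533 \left(676 + 6\right) = 533 \cdot 682 = 363506$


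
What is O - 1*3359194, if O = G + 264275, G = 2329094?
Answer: -765825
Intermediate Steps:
O = 2593369 (O = 2329094 + 264275 = 2593369)
O - 1*3359194 = 2593369 - 1*3359194 = 2593369 - 3359194 = -765825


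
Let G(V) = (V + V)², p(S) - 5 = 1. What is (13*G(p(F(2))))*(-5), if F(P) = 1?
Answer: -9360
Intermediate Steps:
p(S) = 6 (p(S) = 5 + 1 = 6)
G(V) = 4*V² (G(V) = (2*V)² = 4*V²)
(13*G(p(F(2))))*(-5) = (13*(4*6²))*(-5) = (13*(4*36))*(-5) = (13*144)*(-5) = 1872*(-5) = -9360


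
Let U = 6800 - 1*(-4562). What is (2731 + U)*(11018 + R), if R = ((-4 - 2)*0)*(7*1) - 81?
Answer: 154135141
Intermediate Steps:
U = 11362 (U = 6800 + 4562 = 11362)
R = -81 (R = -6*0*7 - 81 = 0*7 - 81 = 0 - 81 = -81)
(2731 + U)*(11018 + R) = (2731 + 11362)*(11018 - 81) = 14093*10937 = 154135141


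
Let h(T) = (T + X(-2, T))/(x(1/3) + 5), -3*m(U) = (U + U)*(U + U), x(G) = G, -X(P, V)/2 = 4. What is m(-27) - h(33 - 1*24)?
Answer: -15555/16 ≈ -972.19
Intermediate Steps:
X(P, V) = -8 (X(P, V) = -2*4 = -8)
m(U) = -4*U²/3 (m(U) = -(U + U)*(U + U)/3 = -2*U*2*U/3 = -4*U²/3)
h(T) = -3/2 + 3*T/16 (h(T) = (T - 8)/(1/3 + 5) = (-8 + T)/(⅓ + 5) = (-8 + T)/(16/3) = (-8 + T)*(3/16) = -3/2 + 3*T/16)
m(-27) - h(33 - 1*24) = -4/3*(-27)² - (-3/2 + 3*(33 - 1*24)/16) = -4/3*729 - (-3/2 + 3*(33 - 24)/16) = -972 - (-3/2 + (3/16)*9) = -972 - (-3/2 + 27/16) = -972 - 1*3/16 = -972 - 3/16 = -15555/16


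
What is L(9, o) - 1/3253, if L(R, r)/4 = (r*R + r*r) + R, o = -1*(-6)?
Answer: 1288187/3253 ≈ 396.00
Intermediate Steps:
o = 6
L(R, r) = 4*R + 4*r² + 4*R*r (L(R, r) = 4*((r*R + r*r) + R) = 4*((R*r + r²) + R) = 4*((r² + R*r) + R) = 4*(R + r² + R*r) = 4*R + 4*r² + 4*R*r)
L(9, o) - 1/3253 = (4*9 + 4*6² + 4*9*6) - 1/3253 = (36 + 4*36 + 216) - 1*1/3253 = (36 + 144 + 216) - 1/3253 = 396 - 1/3253 = 1288187/3253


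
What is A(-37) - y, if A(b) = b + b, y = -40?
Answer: -34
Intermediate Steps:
A(b) = 2*b
A(-37) - y = 2*(-37) - 1*(-40) = -74 + 40 = -34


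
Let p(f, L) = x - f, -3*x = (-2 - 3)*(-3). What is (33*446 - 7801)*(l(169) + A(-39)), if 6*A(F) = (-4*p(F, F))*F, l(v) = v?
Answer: 7283601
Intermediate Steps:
x = -5 (x = -(-2 - 3)*(-3)/3 = -(-5)*(-3)/3 = -⅓*15 = -5)
p(f, L) = -5 - f
A(F) = F*(20 + 4*F)/6 (A(F) = ((-4*(-5 - F))*F)/6 = ((20 + 4*F)*F)/6 = (F*(20 + 4*F))/6 = F*(20 + 4*F)/6)
(33*446 - 7801)*(l(169) + A(-39)) = (33*446 - 7801)*(169 + (⅔)*(-39)*(5 - 39)) = (14718 - 7801)*(169 + (⅔)*(-39)*(-34)) = 6917*(169 + 884) = 6917*1053 = 7283601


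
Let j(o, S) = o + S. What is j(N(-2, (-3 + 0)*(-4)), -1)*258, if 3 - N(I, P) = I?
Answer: 1032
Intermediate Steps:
N(I, P) = 3 - I
j(o, S) = S + o
j(N(-2, (-3 + 0)*(-4)), -1)*258 = (-1 + (3 - 1*(-2)))*258 = (-1 + (3 + 2))*258 = (-1 + 5)*258 = 4*258 = 1032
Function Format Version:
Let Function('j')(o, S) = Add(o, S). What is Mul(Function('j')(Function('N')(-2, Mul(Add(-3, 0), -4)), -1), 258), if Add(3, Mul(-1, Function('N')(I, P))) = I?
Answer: 1032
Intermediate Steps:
Function('N')(I, P) = Add(3, Mul(-1, I))
Function('j')(o, S) = Add(S, o)
Mul(Function('j')(Function('N')(-2, Mul(Add(-3, 0), -4)), -1), 258) = Mul(Add(-1, Add(3, Mul(-1, -2))), 258) = Mul(Add(-1, Add(3, 2)), 258) = Mul(Add(-1, 5), 258) = Mul(4, 258) = 1032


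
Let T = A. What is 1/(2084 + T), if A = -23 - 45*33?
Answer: 1/576 ≈ 0.0017361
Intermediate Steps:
A = -1508 (A = -23 - 1485 = -1508)
T = -1508
1/(2084 + T) = 1/(2084 - 1508) = 1/576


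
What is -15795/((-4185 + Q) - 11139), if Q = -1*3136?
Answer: 243/284 ≈ 0.85563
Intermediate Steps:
Q = -3136
-15795/((-4185 + Q) - 11139) = -15795/((-4185 - 3136) - 11139) = -15795/(-7321 - 11139) = -15795/(-18460) = -15795*(-1/18460) = 243/284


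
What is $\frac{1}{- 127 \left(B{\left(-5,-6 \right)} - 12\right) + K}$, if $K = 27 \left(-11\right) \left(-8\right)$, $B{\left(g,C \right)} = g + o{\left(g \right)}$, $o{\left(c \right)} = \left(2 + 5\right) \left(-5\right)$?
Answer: $\frac{1}{8980} \approx 0.00011136$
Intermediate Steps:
$o{\left(c \right)} = -35$ ($o{\left(c \right)} = 7 \left(-5\right) = -35$)
$B{\left(g,C \right)} = -35 + g$ ($B{\left(g,C \right)} = g - 35 = -35 + g$)
$K = 2376$ ($K = \left(-297\right) \left(-8\right) = 2376$)
$\frac{1}{- 127 \left(B{\left(-5,-6 \right)} - 12\right) + K} = \frac{1}{- 127 \left(\left(-35 - 5\right) - 12\right) + 2376} = \frac{1}{- 127 \left(-40 - 12\right) + 2376} = \frac{1}{\left(-127\right) \left(-52\right) + 2376} = \frac{1}{6604 + 2376} = \frac{1}{8980}$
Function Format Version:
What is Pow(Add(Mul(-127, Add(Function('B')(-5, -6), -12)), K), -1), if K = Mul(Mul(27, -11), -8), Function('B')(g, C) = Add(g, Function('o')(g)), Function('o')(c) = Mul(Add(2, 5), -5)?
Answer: Rational(1, 8980) ≈ 0.00011136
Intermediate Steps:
Function('o')(c) = -35 (Function('o')(c) = Mul(7, -5) = -35)
Function('B')(g, C) = Add(-35, g) (Function('B')(g, C) = Add(g, -35) = Add(-35, g))
K = 2376 (K = Mul(-297, -8) = 2376)
Pow(Add(Mul(-127, Add(Function('B')(-5, -6), -12)), K), -1) = Pow(Add(Mul(-127, Add(Add(-35, -5), -12)), 2376), -1) = Pow(Add(Mul(-127, Add(-40, -12)), 2376), -1) = Pow(Add(Mul(-127, -52), 2376), -1) = Pow(Add(6604, 2376), -1) = Pow(8980, -1) = Rational(1, 8980)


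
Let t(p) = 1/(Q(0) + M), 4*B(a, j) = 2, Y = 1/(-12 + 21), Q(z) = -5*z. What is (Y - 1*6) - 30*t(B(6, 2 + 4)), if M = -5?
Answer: ⅑ ≈ 0.11111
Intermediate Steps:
Y = ⅑ (Y = 1/9 = ⅑ ≈ 0.11111)
B(a, j) = ½ (B(a, j) = (¼)*2 = ½)
t(p) = -⅕ (t(p) = 1/(-5*0 - 5) = 1/(0 - 5) = 1/(-5) = -⅕)
(Y - 1*6) - 30*t(B(6, 2 + 4)) = (⅑ - 1*6) - 30*(-⅕) = (⅑ - 6) + 6 = -53/9 + 6 = ⅑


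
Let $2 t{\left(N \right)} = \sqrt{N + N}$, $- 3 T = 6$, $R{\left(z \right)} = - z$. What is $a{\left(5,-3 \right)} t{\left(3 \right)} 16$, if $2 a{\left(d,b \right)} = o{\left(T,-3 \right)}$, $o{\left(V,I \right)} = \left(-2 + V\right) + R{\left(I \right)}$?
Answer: $- 4 \sqrt{6} \approx -9.798$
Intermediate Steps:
$T = -2$ ($T = \left(- \frac{1}{3}\right) 6 = -2$)
$o{\left(V,I \right)} = -2 + V - I$ ($o{\left(V,I \right)} = \left(-2 + V\right) - I = -2 + V - I$)
$a{\left(d,b \right)} = - \frac{1}{2}$ ($a{\left(d,b \right)} = \frac{-2 - 2 - -3}{2} = \frac{-2 - 2 + 3}{2} = \frac{1}{2} \left(-1\right) = - \frac{1}{2}$)
$t{\left(N \right)} = \frac{\sqrt{2} \sqrt{N}}{2}$ ($t{\left(N \right)} = \frac{\sqrt{N + N}}{2} = \frac{\sqrt{2 N}}{2} = \frac{\sqrt{2} \sqrt{N}}{2}$)
$a{\left(5,-3 \right)} t{\left(3 \right)} 16 = - \frac{\frac{1}{2} \sqrt{2} \sqrt{3}}{2} \cdot 16 = - \frac{\frac{1}{2} \sqrt{6}}{2} \cdot 16 = - \frac{\sqrt{6}}{4} \cdot 16 = - 4 \sqrt{6}$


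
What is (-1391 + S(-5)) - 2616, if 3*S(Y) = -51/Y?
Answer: -20018/5 ≈ -4003.6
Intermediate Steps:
S(Y) = -17/Y (S(Y) = (-51/Y)/3 = -17/Y)
(-1391 + S(-5)) - 2616 = (-1391 - 17/(-5)) - 2616 = (-1391 - 17*(-⅕)) - 2616 = (-1391 + 17/5) - 2616 = -6938/5 - 2616 = -20018/5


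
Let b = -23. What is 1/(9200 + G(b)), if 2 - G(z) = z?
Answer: 1/9225 ≈ 0.00010840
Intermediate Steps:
G(z) = 2 - z
1/(9200 + G(b)) = 1/(9200 + (2 - 1*(-23))) = 1/(9200 + (2 + 23)) = 1/(9200 + 25) = 1/9225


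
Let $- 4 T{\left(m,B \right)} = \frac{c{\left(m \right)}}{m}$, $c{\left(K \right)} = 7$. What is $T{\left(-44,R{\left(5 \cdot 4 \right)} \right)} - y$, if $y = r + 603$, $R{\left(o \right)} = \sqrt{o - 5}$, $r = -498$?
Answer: $- \frac{18473}{176} \approx -104.96$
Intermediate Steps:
$R{\left(o \right)} = \sqrt{-5 + o}$
$T{\left(m,B \right)} = - \frac{7}{4 m}$ ($T{\left(m,B \right)} = - \frac{7 \frac{1}{m}}{4} = - \frac{7}{4 m}$)
$y = 105$ ($y = -498 + 603 = 105$)
$T{\left(-44,R{\left(5 \cdot 4 \right)} \right)} - y = - \frac{7}{4 \left(-44\right)} - 105 = \left(- \frac{7}{4}\right) \left(- \frac{1}{44}\right) - 105 = \frac{7}{176} - 105 = - \frac{18473}{176}$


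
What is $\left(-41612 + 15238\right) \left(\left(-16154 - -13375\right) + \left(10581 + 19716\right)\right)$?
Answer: $-725759732$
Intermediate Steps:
$\left(-41612 + 15238\right) \left(\left(-16154 - -13375\right) + \left(10581 + 19716\right)\right) = - 26374 \left(\left(-16154 + 13375\right) + 30297\right) = - 26374 \left(-2779 + 30297\right) = \left(-26374\right) 27518 = -725759732$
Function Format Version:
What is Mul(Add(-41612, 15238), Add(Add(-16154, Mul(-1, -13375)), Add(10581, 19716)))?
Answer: -725759732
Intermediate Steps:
Mul(Add(-41612, 15238), Add(Add(-16154, Mul(-1, -13375)), Add(10581, 19716))) = Mul(-26374, Add(Add(-16154, 13375), 30297)) = Mul(-26374, Add(-2779, 30297)) = Mul(-26374, 27518) = -725759732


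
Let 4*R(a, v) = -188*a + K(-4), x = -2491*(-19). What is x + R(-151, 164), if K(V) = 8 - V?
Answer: 54429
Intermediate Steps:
x = 47329
R(a, v) = 3 - 47*a (R(a, v) = (-188*a + (8 - 1*(-4)))/4 = (-188*a + (8 + 4))/4 = (-188*a + 12)/4 = (12 - 188*a)/4 = 3 - 47*a)
x + R(-151, 164) = 47329 + (3 - 47*(-151)) = 47329 + (3 + 7097) = 47329 + 7100 = 54429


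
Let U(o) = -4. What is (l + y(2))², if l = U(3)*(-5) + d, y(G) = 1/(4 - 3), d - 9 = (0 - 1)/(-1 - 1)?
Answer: 3721/4 ≈ 930.25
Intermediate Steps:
d = 19/2 (d = 9 + (0 - 1)/(-1 - 1) = 9 - 1/(-2) = 9 - 1*(-½) = 9 + ½ = 19/2 ≈ 9.5000)
y(G) = 1 (y(G) = 1/1 = 1)
l = 59/2 (l = -4*(-5) + 19/2 = 20 + 19/2 = 59/2 ≈ 29.500)
(l + y(2))² = (59/2 + 1)² = (61/2)² = 3721/4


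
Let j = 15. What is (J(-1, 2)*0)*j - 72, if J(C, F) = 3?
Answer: -72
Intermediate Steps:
(J(-1, 2)*0)*j - 72 = (3*0)*15 - 72 = 0*15 - 72 = 0 - 72 = -72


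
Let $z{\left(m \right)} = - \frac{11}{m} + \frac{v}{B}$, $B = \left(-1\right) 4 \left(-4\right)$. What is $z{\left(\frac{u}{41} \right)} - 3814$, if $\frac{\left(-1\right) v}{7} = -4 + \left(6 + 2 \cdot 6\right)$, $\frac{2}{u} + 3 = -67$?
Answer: $\frac{95719}{8} \approx 11965.0$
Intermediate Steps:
$B = 16$ ($B = \left(-4\right) \left(-4\right) = 16$)
$u = - \frac{1}{35}$ ($u = \frac{2}{-3 - 67} = \frac{2}{-70} = 2 \left(- \frac{1}{70}\right) = - \frac{1}{35} \approx -0.028571$)
$v = -98$ ($v = - 7 \left(-4 + \left(6 + 2 \cdot 6\right)\right) = - 7 \left(-4 + \left(6 + 12\right)\right) = - 7 \left(-4 + 18\right) = \left(-7\right) 14 = -98$)
$z{\left(m \right)} = - \frac{49}{8} - \frac{11}{m}$ ($z{\left(m \right)} = - \frac{11}{m} - \frac{98}{16} = - \frac{11}{m} - \frac{49}{8} = - \frac{49}{8} - \frac{11}{m}$)
$z{\left(\frac{u}{41} \right)} - 3814 = \left(- \frac{49}{8} - \frac{11}{\left(- \frac{1}{35}\right) \frac{1}{41}}\right) - 3814 = \left(- \frac{49}{8} - \frac{11}{- \frac{1}{1435}}\right) - 3814 = \left(- \frac{49}{8} - -15785\right) - 3814 = \left(- \frac{49}{8} + 15785\right) - 3814 = \frac{126231}{8} - 3814 = \frac{95719}{8}$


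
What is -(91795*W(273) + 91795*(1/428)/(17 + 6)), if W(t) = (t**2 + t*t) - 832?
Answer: -133941457507275/9844 ≈ -1.3606e+10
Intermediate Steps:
W(t) = -832 + 2*t**2 (W(t) = (t**2 + t**2) - 832 = 2*t**2 - 832 = -832 + 2*t**2)
-(91795*W(273) + 91795*(1/428)/(17 + 6)) = -(-76373440 + 13682779110 + 91795*(1/428)/(17 + 6)) = -(-751820051565/9844 + 13682779110) = -91795/(1/((-832 + 149058) + 1/9844)) = -91795/(1/(148226 + 1/9844)) = -91795/(1/(1459136745/9844)) = -91795/9844/1459136745 = -91795*1459136745/9844 = -133941457507275/9844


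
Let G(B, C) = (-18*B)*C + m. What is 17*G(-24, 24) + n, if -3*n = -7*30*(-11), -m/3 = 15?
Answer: 174721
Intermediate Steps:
m = -45 (m = -3*15 = -45)
G(B, C) = -45 - 18*B*C (G(B, C) = (-18*B)*C - 45 = -18*B*C - 45 = -45 - 18*B*C)
n = -770 (n = -(-7*30)*(-11)/3 = -(-70)*(-11) = -⅓*2310 = -770)
17*G(-24, 24) + n = 17*(-45 - 18*(-24)*24) - 770 = 17*(-45 + 10368) - 770 = 17*10323 - 770 = 175491 - 770 = 174721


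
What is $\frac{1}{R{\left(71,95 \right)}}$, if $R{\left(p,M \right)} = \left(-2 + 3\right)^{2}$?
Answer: $1$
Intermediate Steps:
$R{\left(p,M \right)} = 1$ ($R{\left(p,M \right)} = 1^{2} = 1$)
$\frac{1}{R{\left(71,95 \right)}} = 1^{-1} = 1$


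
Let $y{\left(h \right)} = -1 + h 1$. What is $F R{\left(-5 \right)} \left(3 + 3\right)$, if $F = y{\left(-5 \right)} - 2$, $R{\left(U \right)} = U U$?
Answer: $-1200$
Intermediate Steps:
$y{\left(h \right)} = -1 + h$
$R{\left(U \right)} = U^{2}$
$F = -8$ ($F = \left(-1 - 5\right) - 2 = -6 - 2 = -8$)
$F R{\left(-5 \right)} \left(3 + 3\right) = - 8 \left(-5\right)^{2} \left(3 + 3\right) = - 8 \cdot 25 \cdot 6 = \left(-8\right) 150 = -1200$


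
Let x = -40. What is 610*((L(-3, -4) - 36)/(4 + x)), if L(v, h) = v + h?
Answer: 13115/18 ≈ 728.61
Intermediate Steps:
L(v, h) = h + v
610*((L(-3, -4) - 36)/(4 + x)) = 610*(((-4 - 3) - 36)/(4 - 40)) = 610*((-7 - 36)/(-36)) = 610*(-43*(-1/36)) = 610*(43/36) = 13115/18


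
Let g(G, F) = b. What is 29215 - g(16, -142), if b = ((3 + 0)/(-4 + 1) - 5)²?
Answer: 29179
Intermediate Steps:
b = 36 (b = (3/(-3) - 5)² = (3*(-⅓) - 5)² = (-1 - 5)² = (-6)² = 36)
g(G, F) = 36
29215 - g(16, -142) = 29215 - 1*36 = 29215 - 36 = 29179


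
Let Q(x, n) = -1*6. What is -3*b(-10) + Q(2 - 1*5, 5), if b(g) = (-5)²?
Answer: -81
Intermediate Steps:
Q(x, n) = -6
b(g) = 25
-3*b(-10) + Q(2 - 1*5, 5) = -3*25 - 6 = -75 - 6 = -81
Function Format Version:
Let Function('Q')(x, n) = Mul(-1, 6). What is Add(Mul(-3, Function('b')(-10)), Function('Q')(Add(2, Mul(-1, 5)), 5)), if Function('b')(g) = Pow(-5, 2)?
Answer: -81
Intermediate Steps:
Function('Q')(x, n) = -6
Function('b')(g) = 25
Add(Mul(-3, Function('b')(-10)), Function('Q')(Add(2, Mul(-1, 5)), 5)) = Add(Mul(-3, 25), -6) = Add(-75, -6) = -81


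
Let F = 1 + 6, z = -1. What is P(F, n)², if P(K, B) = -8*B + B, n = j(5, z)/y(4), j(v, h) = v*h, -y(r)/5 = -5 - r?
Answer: 49/81 ≈ 0.60494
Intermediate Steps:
y(r) = 25 + 5*r (y(r) = -5*(-5 - r) = 25 + 5*r)
j(v, h) = h*v
n = -⅑ (n = (-1*5)/(25 + 5*4) = -5/(25 + 20) = -5/45 = -5*1/45 = -⅑ ≈ -0.11111)
F = 7
P(K, B) = -7*B
P(F, n)² = (-7*(-⅑))² = (7/9)² = 49/81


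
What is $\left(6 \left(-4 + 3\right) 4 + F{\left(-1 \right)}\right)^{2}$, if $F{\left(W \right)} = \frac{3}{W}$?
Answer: $729$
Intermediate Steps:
$\left(6 \left(-4 + 3\right) 4 + F{\left(-1 \right)}\right)^{2} = \left(6 \left(-4 + 3\right) 4 + \frac{3}{-1}\right)^{2} = \left(6 \left(-1\right) 4 + 3 \left(-1\right)\right)^{2} = \left(\left(-6\right) 4 - 3\right)^{2} = \left(-24 - 3\right)^{2} = \left(-27\right)^{2} = 729$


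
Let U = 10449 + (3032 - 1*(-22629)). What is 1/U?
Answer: 1/36110 ≈ 2.7693e-5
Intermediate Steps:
U = 36110 (U = 10449 + (3032 + 22629) = 10449 + 25661 = 36110)
1/U = 1/36110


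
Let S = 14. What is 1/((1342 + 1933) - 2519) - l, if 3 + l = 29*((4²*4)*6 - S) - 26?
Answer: -8089955/756 ≈ -10701.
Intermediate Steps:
l = 10701 (l = -3 + (29*((4²*4)*6 - 1*14) - 26) = -3 + (29*((16*4)*6 - 14) - 26) = -3 + (29*(64*6 - 14) - 26) = -3 + (29*(384 - 14) - 26) = -3 + (29*370 - 26) = -3 + (10730 - 26) = -3 + 10704 = 10701)
1/((1342 + 1933) - 2519) - l = 1/((1342 + 1933) - 2519) - 1*10701 = 1/(3275 - 2519) - 10701 = 1/756 - 10701 = -8089955/756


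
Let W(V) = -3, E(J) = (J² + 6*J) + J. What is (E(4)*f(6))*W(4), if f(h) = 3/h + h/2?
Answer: -462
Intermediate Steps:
E(J) = J² + 7*J
f(h) = h/2 + 3/h (f(h) = 3/h + h*(½) = 3/h + h/2 = h/2 + 3/h)
(E(4)*f(6))*W(4) = ((4*(7 + 4))*((½)*6 + 3/6))*(-3) = ((4*11)*(3 + 3*(⅙)))*(-3) = (44*(3 + ½))*(-3) = (44*(7/2))*(-3) = 154*(-3) = -462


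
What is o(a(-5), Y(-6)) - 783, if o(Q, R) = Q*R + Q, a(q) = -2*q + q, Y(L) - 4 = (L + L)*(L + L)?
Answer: -38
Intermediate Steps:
Y(L) = 4 + 4*L² (Y(L) = 4 + (L + L)*(L + L) = 4 + (2*L)*(2*L) = 4 + 4*L²)
a(q) = -q
o(Q, R) = Q + Q*R
o(a(-5), Y(-6)) - 783 = (-1*(-5))*(1 + (4 + 4*(-6)²)) - 783 = 5*(1 + (4 + 4*36)) - 783 = 5*(1 + (4 + 144)) - 783 = 5*(1 + 148) - 783 = 5*149 - 783 = 745 - 783 = -38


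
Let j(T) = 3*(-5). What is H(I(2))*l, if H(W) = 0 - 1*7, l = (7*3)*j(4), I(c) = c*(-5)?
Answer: 2205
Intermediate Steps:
j(T) = -15
I(c) = -5*c
l = -315 (l = (7*3)*(-15) = 21*(-15) = -315)
H(W) = -7 (H(W) = 0 - 7 = -7)
H(I(2))*l = -7*(-315) = 2205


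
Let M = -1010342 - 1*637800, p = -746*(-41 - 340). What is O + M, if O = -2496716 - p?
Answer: -4429084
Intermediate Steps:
p = 284226 (p = -746*(-381) = 284226)
M = -1648142 (M = -1010342 - 637800 = -1648142)
O = -2780942 (O = -2496716 - 1*284226 = -2496716 - 284226 = -2780942)
O + M = -2780942 - 1648142 = -4429084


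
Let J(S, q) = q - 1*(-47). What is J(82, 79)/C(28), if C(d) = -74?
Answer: -63/37 ≈ -1.7027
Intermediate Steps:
J(S, q) = 47 + q (J(S, q) = q + 47 = 47 + q)
J(82, 79)/C(28) = (47 + 79)/(-74) = 126*(-1/74) = -63/37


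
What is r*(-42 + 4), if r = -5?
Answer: 190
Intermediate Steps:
r*(-42 + 4) = -5*(-42 + 4) = -5*(-38) = 190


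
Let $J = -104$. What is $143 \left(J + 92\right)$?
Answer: $-1716$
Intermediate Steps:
$143 \left(J + 92\right) = 143 \left(-104 + 92\right) = 143 \left(-12\right) = -1716$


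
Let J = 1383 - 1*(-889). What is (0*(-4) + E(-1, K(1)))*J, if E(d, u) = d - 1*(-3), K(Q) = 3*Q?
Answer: 4544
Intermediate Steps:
E(d, u) = 3 + d (E(d, u) = d + 3 = 3 + d)
J = 2272 (J = 1383 + 889 = 2272)
(0*(-4) + E(-1, K(1)))*J = (0*(-4) + (3 - 1))*2272 = (0 + 2)*2272 = 2*2272 = 4544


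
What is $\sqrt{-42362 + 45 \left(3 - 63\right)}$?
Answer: $i \sqrt{45062} \approx 212.28 i$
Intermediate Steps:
$\sqrt{-42362 + 45 \left(3 - 63\right)} = \sqrt{-42362 + 45 \left(-60\right)} = \sqrt{-42362 - 2700} = \sqrt{-45062} = i \sqrt{45062}$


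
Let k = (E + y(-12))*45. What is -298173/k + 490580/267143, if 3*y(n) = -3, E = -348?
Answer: 29119796213/1398493605 ≈ 20.822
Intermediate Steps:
y(n) = -1 (y(n) = (⅓)*(-3) = -1)
k = -15705 (k = (-348 - 1)*45 = -349*45 = -15705)
-298173/k + 490580/267143 = -298173/(-15705) + 490580/267143 = -298173*(-1/15705) + 490580*(1/267143) = 99391/5235 + 490580/267143 = 29119796213/1398493605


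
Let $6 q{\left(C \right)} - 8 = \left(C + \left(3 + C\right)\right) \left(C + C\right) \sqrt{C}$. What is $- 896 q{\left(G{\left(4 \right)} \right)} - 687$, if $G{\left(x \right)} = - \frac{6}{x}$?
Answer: $- \frac{5645}{3} \approx -1881.7$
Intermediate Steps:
$q{\left(C \right)} = \frac{4}{3} + \frac{C^{\frac{3}{2}} \left(3 + 2 C\right)}{3}$ ($q{\left(C \right)} = \frac{4}{3} + \frac{\left(C + \left(3 + C\right)\right) \left(C + C\right) \sqrt{C}}{6} = \frac{4}{3} + \frac{\left(3 + 2 C\right) 2 C \sqrt{C}}{6} = \frac{4}{3} + \frac{2 C \left(3 + 2 C\right) \sqrt{C}}{6} = \frac{4}{3} + \frac{2 C^{\frac{3}{2}} \left(3 + 2 C\right)}{6} = \frac{4}{3} + \frac{C^{\frac{3}{2}} \left(3 + 2 C\right)}{3}$)
$- 896 q{\left(G{\left(4 \right)} \right)} - 687 = - 896 \left(\frac{4}{3} + \left(- \frac{6}{4}\right)^{\frac{3}{2}} + \frac{2 \left(- \frac{6}{4}\right)^{\frac{5}{2}}}{3}\right) - 687 = - 896 \left(\frac{4}{3} + \left(\left(-6\right) \frac{1}{4}\right)^{\frac{3}{2}} + \frac{2 \left(\left(-6\right) \frac{1}{4}\right)^{\frac{5}{2}}}{3}\right) - 687 = - 896 \left(\frac{4}{3} + \left(- \frac{3}{2}\right)^{\frac{3}{2}} + \frac{2 \left(- \frac{3}{2}\right)^{\frac{5}{2}}}{3}\right) - 687 = - 896 \left(\frac{4}{3} - \frac{3 i \sqrt{6}}{4} + \frac{2 \frac{9 i \sqrt{6}}{8}}{3}\right) - 687 = - 896 \left(\frac{4}{3} - \frac{3 i \sqrt{6}}{4} + \frac{3 i \sqrt{6}}{4}\right) - 687 = \left(-896\right) \frac{4}{3} - 687 = - \frac{3584}{3} - 687 = - \frac{5645}{3}$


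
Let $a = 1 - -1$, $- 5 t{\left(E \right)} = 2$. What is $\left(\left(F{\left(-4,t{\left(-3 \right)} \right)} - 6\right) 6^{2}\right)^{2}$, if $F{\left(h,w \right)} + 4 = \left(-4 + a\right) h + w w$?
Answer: $\frac{2742336}{625} \approx 4387.7$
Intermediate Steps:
$t{\left(E \right)} = - \frac{2}{5}$ ($t{\left(E \right)} = \left(- \frac{1}{5}\right) 2 = - \frac{2}{5}$)
$a = 2$ ($a = 1 + 1 = 2$)
$F{\left(h,w \right)} = -4 + w^{2} - 2 h$ ($F{\left(h,w \right)} = -4 + \left(\left(-4 + 2\right) h + w w\right) = -4 - \left(- w^{2} + 2 h\right) = -4 + w^{2} - 2 h$)
$\left(\left(F{\left(-4,t{\left(-3 \right)} \right)} - 6\right) 6^{2}\right)^{2} = \left(\left(\left(-4 + \left(- \frac{2}{5}\right)^{2} - -8\right) - 6\right) 6^{2}\right)^{2} = \left(\left(\left(-4 + \frac{4}{25} + 8\right) - 6\right) 36\right)^{2} = \left(\left(\frac{104}{25} - 6\right) 36\right)^{2} = \left(\left(- \frac{46}{25}\right) 36\right)^{2} = \left(- \frac{1656}{25}\right)^{2} = \frac{2742336}{625}$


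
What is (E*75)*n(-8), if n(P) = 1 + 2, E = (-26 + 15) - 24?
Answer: -7875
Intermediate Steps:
E = -35 (E = -11 - 24 = -35)
n(P) = 3
(E*75)*n(-8) = -35*75*3 = -2625*3 = -7875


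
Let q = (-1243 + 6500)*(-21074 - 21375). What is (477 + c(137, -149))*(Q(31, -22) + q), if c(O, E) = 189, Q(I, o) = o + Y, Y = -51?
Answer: -148620874356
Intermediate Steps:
Q(I, o) = -51 + o (Q(I, o) = o - 51 = -51 + o)
q = -223154393 (q = 5257*(-42449) = -223154393)
(477 + c(137, -149))*(Q(31, -22) + q) = (477 + 189)*((-51 - 22) - 223154393) = 666*(-73 - 223154393) = 666*(-223154466) = -148620874356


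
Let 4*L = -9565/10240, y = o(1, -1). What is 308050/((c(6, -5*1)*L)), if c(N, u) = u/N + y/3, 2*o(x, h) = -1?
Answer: 2523545600/1913 ≈ 1.3192e+6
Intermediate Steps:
o(x, h) = -1/2 (o(x, h) = (1/2)*(-1) = -1/2)
y = -1/2 ≈ -0.50000
L = -1913/8192 (L = (-9565/10240)/4 = (-9565*1/10240)/4 = (1/4)*(-1913/2048) = -1913/8192 ≈ -0.23352)
c(N, u) = -1/6 + u/N (c(N, u) = u/N - 1/2/3 = u/N - 1/2*1/3 = u/N - 1/6 = -1/6 + u/N)
308050/((c(6, -5*1)*L)) = 308050/((((-5*1 - 1/6*6)/6)*(-1913/8192))) = 308050/((((-5 - 1)/6)*(-1913/8192))) = 308050/((((1/6)*(-6))*(-1913/8192))) = 308050/((-1*(-1913/8192))) = 308050/(1913/8192) = 308050*(8192/1913) = 2523545600/1913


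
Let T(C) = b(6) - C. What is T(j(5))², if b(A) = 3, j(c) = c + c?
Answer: 49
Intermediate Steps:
j(c) = 2*c
T(C) = 3 - C
T(j(5))² = (3 - 2*5)² = (3 - 1*10)² = (3 - 10)² = (-7)² = 49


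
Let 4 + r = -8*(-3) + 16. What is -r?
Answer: -36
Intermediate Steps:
r = 36 (r = -4 + (-8*(-3) + 16) = -4 + (24 + 16) = -4 + 40 = 36)
-r = -1*36 = -36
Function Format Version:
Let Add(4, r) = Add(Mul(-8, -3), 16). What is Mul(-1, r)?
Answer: -36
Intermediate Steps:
r = 36 (r = Add(-4, Add(Mul(-8, -3), 16)) = Add(-4, Add(24, 16)) = Add(-4, 40) = 36)
Mul(-1, r) = Mul(-1, 36) = -36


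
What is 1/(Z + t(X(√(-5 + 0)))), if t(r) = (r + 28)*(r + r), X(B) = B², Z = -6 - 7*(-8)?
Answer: -1/180 ≈ -0.0055556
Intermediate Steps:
Z = 50 (Z = -6 + 56 = 50)
t(r) = 2*r*(28 + r) (t(r) = (28 + r)*(2*r) = 2*r*(28 + r))
1/(Z + t(X(√(-5 + 0)))) = 1/(50 + 2*(√(-5 + 0))²*(28 + (√(-5 + 0))²)) = 1/(50 + 2*(√(-5))²*(28 + (√(-5))²)) = 1/(50 + 2*(I*√5)²*(28 + (I*√5)²)) = 1/(50 + 2*(-5)*(28 - 5)) = 1/(50 + 2*(-5)*23) = 1/(50 - 230) = 1/(-180) = -1/180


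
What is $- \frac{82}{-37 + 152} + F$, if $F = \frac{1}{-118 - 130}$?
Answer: $- \frac{20451}{28520} \approx -0.71708$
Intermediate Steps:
$F = - \frac{1}{248}$ ($F = \frac{1}{-248} = - \frac{1}{248} \approx -0.0040323$)
$- \frac{82}{-37 + 152} + F = - \frac{82}{-37 + 152} - \frac{1}{248} = - \frac{82}{115} - \frac{1}{248} = - \frac{20451}{28520}$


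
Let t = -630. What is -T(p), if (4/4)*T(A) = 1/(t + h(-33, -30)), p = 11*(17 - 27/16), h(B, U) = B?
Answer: 1/663 ≈ 0.0015083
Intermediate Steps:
p = 2695/16 (p = 11*(17 - 27*1/16) = 11*(17 - 27/16) = 11*(245/16) = 2695/16 ≈ 168.44)
T(A) = -1/663 (T(A) = 1/(-630 - 33) = 1/(-663) = -1/663)
-T(p) = -1*(-1/663) = 1/663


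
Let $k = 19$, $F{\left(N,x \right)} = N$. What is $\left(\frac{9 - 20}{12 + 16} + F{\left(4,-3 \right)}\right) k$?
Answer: $\frac{1919}{28} \approx 68.536$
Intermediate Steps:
$\left(\frac{9 - 20}{12 + 16} + F{\left(4,-3 \right)}\right) k = \left(\frac{9 - 20}{12 + 16} + 4\right) 19 = \left(- \frac{11}{28} + 4\right) 19 = \frac{101}{28} \cdot 19 = \frac{1919}{28}$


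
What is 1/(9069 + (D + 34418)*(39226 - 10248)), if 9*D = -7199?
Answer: 9/8767752235 ≈ 1.0265e-9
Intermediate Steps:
D = -7199/9 (D = (⅑)*(-7199) = -7199/9 ≈ -799.89)
1/(9069 + (D + 34418)*(39226 - 10248)) = 1/(9069 + (-7199/9 + 34418)*(39226 - 10248)) = 1/(9069 + (302563/9)*28978) = 1/(9069 + 8767670614/9) = 1/(8767752235/9) = 9/8767752235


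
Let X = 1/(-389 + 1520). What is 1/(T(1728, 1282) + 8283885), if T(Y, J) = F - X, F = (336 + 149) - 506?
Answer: 1131/9369050183 ≈ 1.2072e-7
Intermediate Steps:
X = 1/1131 ≈ 0.00088417
F = -21 (F = 485 - 506 = -21)
T(Y, J) = -23752/1131 (T(Y, J) = -21 - 1*1/1131 = -21 - 1/1131 = -23752/1131)
1/(T(1728, 1282) + 8283885) = 1/(-23752/1131 + 8283885) = 1/(9369050183/1131) = 1131/9369050183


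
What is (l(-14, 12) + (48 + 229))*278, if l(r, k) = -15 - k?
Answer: 69500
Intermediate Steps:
(l(-14, 12) + (48 + 229))*278 = ((-15 - 1*12) + (48 + 229))*278 = ((-15 - 12) + 277)*278 = (-27 + 277)*278 = 250*278 = 69500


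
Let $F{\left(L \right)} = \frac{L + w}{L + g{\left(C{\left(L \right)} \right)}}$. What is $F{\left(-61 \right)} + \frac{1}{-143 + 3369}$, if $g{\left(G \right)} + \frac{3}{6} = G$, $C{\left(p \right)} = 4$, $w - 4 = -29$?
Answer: $\frac{554987}{370990} \approx 1.496$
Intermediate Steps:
$w = -25$ ($w = 4 - 29 = -25$)
$g{\left(G \right)} = - \frac{1}{2} + G$
$F{\left(L \right)} = \frac{-25 + L}{\frac{7}{2} + L}$ ($F{\left(L \right)} = \frac{L - 25}{L + \left(- \frac{1}{2} + 4\right)} = \frac{-25 + L}{L + \frac{7}{2}} = \frac{-25 + L}{\frac{7}{2} + L}$)
$F{\left(-61 \right)} + \frac{1}{-143 + 3369} = \frac{2 \left(-25 - 61\right)}{7 + 2 \left(-61\right)} + \frac{1}{-143 + 3369} = 2 \frac{1}{7 - 122} \left(-86\right) + \frac{1}{3226} = 2 \frac{1}{-115} \left(-86\right) + \frac{1}{3226} = 2 \left(- \frac{1}{115}\right) \left(-86\right) + \frac{1}{3226} = \frac{172}{115} + \frac{1}{3226} = \frac{554987}{370990}$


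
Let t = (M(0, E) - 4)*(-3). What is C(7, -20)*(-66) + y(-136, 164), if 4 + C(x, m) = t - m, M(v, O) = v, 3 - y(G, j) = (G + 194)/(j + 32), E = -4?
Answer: -180839/98 ≈ -1845.3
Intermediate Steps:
y(G, j) = 3 - (194 + G)/(32 + j) (y(G, j) = 3 - (G + 194)/(j + 32) = 3 - (194 + G)/(32 + j))
t = 12 (t = (0 - 4)*(-3) = -4*(-3) = 12)
C(x, m) = 8 - m (C(x, m) = -4 + (12 - m) = 8 - m)
C(7, -20)*(-66) + y(-136, 164) = (8 - 1*(-20))*(-66) + (-98 - 1*(-136) + 3*164)/(32 + 164) = (8 + 20)*(-66) + (-98 + 136 + 492)/196 = 28*(-66) + (1/196)*530 = -1848 + 265/98 = -180839/98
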